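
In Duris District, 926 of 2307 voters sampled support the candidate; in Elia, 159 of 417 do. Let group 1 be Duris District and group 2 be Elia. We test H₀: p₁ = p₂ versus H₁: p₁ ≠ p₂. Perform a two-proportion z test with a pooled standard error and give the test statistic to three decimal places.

z = 0.771

p̂₁ = 926/2307 = 0.401387, p̂₂ = 159/417 = 0.381295.
Pooled p̂ = (926+159)/(2307+417) = 1085/2724 = 0.398311.
SE = √(0.239659 × 0.00283154) = 0.026050.
z = (0.401387 − 0.381295)/0.026050 = 0.020092/0.026050 = 0.771.
p-value = 2·P(Z > 0.771) ≈ 0.4405.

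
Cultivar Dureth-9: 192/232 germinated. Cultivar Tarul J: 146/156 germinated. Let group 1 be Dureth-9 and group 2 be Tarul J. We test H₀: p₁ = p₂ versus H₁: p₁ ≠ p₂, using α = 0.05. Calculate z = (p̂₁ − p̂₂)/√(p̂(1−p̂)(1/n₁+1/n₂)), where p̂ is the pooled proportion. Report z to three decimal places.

p̂₁ = 192/232 ≈ 0.82759, p̂₂ = 146/156 ≈ 0.93590.
Pooled p̂ = (192+146)/(232+156) = 338/388 = 0.87113.
SE = √(p̂(1−p̂)(1/n₁+1/n₂)) = √(0.87113·0.12887·0.0107206) = √(0.00120349) = 0.03469.
z = (0.82759 − 0.93590)/0.03469 = -0.10831/0.03469 = -3.122.
p-value = 2·P(Z > 3.122) ≈ 0.0018, so at α = 0.05 we reject H₀.

z = -3.122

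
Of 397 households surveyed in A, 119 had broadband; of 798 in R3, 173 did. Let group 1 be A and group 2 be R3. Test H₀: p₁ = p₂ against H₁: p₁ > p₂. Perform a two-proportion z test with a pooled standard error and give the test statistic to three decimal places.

z = 3.143

p̂₁ = 119/397 ≈ 0.299748, p̂₂ = 173/798 ≈ 0.216792.
Pooled p̂ = (119+173)/(397+798) = 292/1195 = 0.244351.
SE = √(0.184644 × 0.00377202) = 0.026391.
z = (0.299748 − 0.216792)/0.026391 = 0.082956/0.026391 = 3.143.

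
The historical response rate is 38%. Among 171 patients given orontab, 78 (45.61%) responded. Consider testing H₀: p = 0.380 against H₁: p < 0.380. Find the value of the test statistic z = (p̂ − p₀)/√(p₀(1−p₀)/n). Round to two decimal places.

z = 2.05

p̂ = 78/171 ≈ 0.4561.
Under H₀, SE = √(0.38·0.62/171) = √(0.00137778) = 0.0371.
z = (0.4561 − 0.38)/0.0371 = 0.0761/0.0371 = 2.05.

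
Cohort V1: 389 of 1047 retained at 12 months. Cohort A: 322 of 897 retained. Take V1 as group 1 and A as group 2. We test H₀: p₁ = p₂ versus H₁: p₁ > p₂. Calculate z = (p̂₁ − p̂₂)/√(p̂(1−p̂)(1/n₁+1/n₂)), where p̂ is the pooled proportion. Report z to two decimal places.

z = 0.57

p̂₁ = 389/1047 ≈ 0.3715, p̂₂ = 322/897 ≈ 0.3590.
Pooled p̂ = (389+322)/(1047+897) = 711/1944 = 0.3657.
SE = √(p̂(1−p̂)(1/n₁+1/n₂)) = √(0.3657·0.6343·0.00206994) = √(0.000480173) = 0.0219.
z = (0.3715 − 0.3590)/0.0219 = 0.0125/0.0219 = 0.57.
p-value = P(Z > 0.573) ≈ 0.2832.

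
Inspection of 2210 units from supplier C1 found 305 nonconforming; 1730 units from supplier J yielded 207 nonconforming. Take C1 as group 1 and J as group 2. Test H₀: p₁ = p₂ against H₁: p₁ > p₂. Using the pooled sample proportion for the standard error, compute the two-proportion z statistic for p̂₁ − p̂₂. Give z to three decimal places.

p̂₁ = 305/2210 = 0.138009, p̂₂ = 207/1730 = 0.119653.
Pooled p̂ = (305+207)/(2210+1730) = 512/3940 = 0.129949.
SE = √(0.113062 × 0.00103052) = 0.010794.
z = (0.138009 − 0.119653)/0.010794 = 0.018356/0.010794 = 1.701.
p-value = P(Z > 1.701) ≈ 0.0445.

z = 1.701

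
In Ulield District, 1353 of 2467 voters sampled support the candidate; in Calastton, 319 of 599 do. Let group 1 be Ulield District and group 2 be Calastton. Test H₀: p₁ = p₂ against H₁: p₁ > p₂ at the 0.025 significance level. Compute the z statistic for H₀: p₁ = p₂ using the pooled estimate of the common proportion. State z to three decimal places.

z = 0.700

p̂₁ = 1353/2467 = 0.548439, p̂₂ = 319/599 = 0.532554.
Pooled p̂ = (1353+319)/(2467+599) = 1672/3066 = 0.545336.
SE = √(0.247945 × 0.0020748) = 0.022681.
z = (0.548439 − 0.532554)/0.022681 = 0.015885/0.022681 = 0.700.
p-value = P(Z > 0.700) ≈ 0.2418; since p > α = 0.025, fail to reject H₀.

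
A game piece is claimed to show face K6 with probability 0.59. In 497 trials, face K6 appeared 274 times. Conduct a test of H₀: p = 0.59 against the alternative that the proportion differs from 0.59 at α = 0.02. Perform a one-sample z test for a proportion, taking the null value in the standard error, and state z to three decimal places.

z = -1.754

p̂ = 274/497 ≈ 0.55131.
SE = √(p₀(1−p₀)/n) = √(0.2419/497) = 0.02206.
z = (0.55131 − 0.59)/0.02206 = -0.03869/0.02206 = -1.754.
Two-sided p-value ≈ 2·Φ(−1.754) = 0.0795; since p > α = 0.02, fail to reject H₀.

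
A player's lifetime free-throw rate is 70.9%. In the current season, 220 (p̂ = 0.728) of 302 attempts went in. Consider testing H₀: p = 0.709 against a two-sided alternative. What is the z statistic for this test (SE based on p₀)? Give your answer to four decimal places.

p̂ = 220/302 ≈ 0.728477.
SE = √(p₀(1−p₀)/n) = √(0.20632/302) = 0.026138.
z = (0.728477 − 0.709)/0.026138 = 0.019477/0.026138 = 0.7452.
Two-sided p-value ≈ 2·Φ(−0.745) = 0.4562.

z = 0.7452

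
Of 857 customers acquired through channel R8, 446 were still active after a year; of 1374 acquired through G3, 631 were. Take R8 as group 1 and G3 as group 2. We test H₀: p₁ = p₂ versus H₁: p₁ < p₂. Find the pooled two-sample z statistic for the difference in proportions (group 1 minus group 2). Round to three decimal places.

z = 2.813

p̂₁ = 446/857 = 0.52042, p̂₂ = 631/1374 = 0.45924.
Pooled p̂ = (446+631)/(857+1374) = 1077/2231 = 0.48274.
SE = √(0.249702 × 0.00189466) = 0.02175.
z = (0.52042 − 0.45924)/0.02175 = 0.06118/0.02175 = 2.813.
p-value = P(Z < 2.813) ≈ 0.9975.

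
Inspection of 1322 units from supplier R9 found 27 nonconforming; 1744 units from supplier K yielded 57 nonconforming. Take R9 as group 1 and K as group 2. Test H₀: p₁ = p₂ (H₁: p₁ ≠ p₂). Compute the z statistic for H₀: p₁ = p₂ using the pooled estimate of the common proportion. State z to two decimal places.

z = -2.06

p̂₁ = 27/1322 ≈ 0.02042, p̂₂ = 57/1744 ≈ 0.03268.
Pooled p̂ = (27+57)/(1322+1744) = 84/3066 = 0.02740.
SE = √(0.0266467 × 0.00132982) = 0.00595.
z = (0.02042 − 0.03268)/0.00595 = -0.01226/0.00595 = -2.06.
p-value = 2·P(Z > 2.060) ≈ 0.0394.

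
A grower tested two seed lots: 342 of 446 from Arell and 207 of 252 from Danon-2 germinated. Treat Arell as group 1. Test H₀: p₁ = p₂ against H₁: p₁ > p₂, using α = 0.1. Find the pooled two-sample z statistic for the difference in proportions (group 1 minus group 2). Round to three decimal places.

p̂₁ = 342/446 = 0.76682, p̂₂ = 207/252 = 0.82143.
Pooled p̂ = (342+207)/(446+252) = 549/698 = 0.78653.
SE = √(p̂(1−p̂)(1/n₁+1/n₂)) = √(0.78653·0.21347·0.00621041) = √(0.00104272) = 0.03229.
z = (0.76682 − 0.82143)/0.03229 = -0.05461/0.03229 = -1.691.
p-value = P(Z > -1.691) ≈ 0.9546, so at α = 0.1 we fail to reject H₀.

z = -1.691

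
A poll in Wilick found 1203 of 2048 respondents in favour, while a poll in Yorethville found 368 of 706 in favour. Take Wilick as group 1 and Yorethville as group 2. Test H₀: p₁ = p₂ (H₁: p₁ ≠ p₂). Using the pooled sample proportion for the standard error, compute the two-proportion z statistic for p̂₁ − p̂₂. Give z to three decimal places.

p̂₁ = 1203/2048 = 0.58740, p̂₂ = 368/706 = 0.52125.
Pooled p̂ = (1203+368)/(2048+706) = 1571/2754 = 0.57044.
SE = √(p̂(1−p̂)(1/n₁+1/n₂)) = √(0.57044·0.42956·0.00190471) = √(0.000466726) = 0.02160.
z = (0.58740 − 0.52125)/0.02160 = 0.06615/0.02160 = 3.062.
Two-sided p-value ≈ 2·Φ(−3.062) = 0.0022.

z = 3.062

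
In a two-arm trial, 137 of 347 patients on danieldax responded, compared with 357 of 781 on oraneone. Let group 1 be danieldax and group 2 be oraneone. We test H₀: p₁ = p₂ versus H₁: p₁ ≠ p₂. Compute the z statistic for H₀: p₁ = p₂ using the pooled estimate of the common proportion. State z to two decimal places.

z = -1.95

p̂₁ = 137/347 ≈ 0.3948, p̂₂ = 357/781 ≈ 0.4571.
Pooled p̂ = (137+357)/(347+781) = 494/1128 = 0.4379.
SE = √(0.246149 × 0.00416225) = 0.0320.
z = (0.3948 − 0.4571)/0.0320 = -0.0623/0.0320 = -1.95.
Two-sided p-value ≈ 2·Φ(−1.946) = 0.0516.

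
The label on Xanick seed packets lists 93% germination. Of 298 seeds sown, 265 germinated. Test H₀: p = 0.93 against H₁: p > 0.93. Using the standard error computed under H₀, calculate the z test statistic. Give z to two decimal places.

p̂ = 265/298 = 0.88926.
Standard error under H₀: √(0.93×0.07/298) = 0.01478.
z = (0.88926 − 0.93)/0.01478 = -0.04074/0.01478 = -2.76.
p-value = P(Z > -2.756) ≈ 0.9971.

z = -2.76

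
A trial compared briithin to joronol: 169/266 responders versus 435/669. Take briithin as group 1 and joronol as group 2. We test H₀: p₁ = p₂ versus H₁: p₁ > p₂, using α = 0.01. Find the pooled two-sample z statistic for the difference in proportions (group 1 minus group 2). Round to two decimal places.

z = -0.43

p̂₁ = 169/266 = 0.6353, p̂₂ = 435/669 = 0.6502.
Pooled p̂ = (169+435)/(266+669) = 604/935 = 0.6460.
SE = √(0.228687 × 0.00525417) = 0.0347.
z = (0.6353 − 0.6502)/0.0347 = -0.0149/0.0347 = -0.43.
p-value = P(Z > -0.429) ≈ 0.6662; since p > α = 0.01, fail to reject H₀.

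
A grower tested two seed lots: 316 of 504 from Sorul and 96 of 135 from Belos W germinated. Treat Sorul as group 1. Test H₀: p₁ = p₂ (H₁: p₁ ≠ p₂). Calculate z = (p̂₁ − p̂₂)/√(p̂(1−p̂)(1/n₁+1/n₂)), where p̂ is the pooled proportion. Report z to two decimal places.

p̂₁ = 316/504 ≈ 0.6270, p̂₂ = 96/135 ≈ 0.7111.
Pooled p̂ = (316+96)/(504+135) = 412/639 = 0.6448.
SE = √(p̂(1−p̂)(1/n₁+1/n₂)) = √(0.6448·0.3552·0.00939153) = √(0.00215109) = 0.0464.
z = (0.6270 − 0.7111)/0.0464 = -0.0841/0.0464 = -1.81.
Two-sided p-value ≈ 2·Φ(−1.814) = 0.0697.

z = -1.81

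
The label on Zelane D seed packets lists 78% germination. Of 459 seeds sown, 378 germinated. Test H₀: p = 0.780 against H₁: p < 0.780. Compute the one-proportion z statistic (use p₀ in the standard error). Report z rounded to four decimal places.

z = 2.2513

p̂ = 378/459 ≈ 0.823529.
Standard error under H₀: √(0.78×0.22/459) = 0.019335.
z = (0.823529 − 0.78)/0.019335 = 0.043529/0.019335 = 2.2513.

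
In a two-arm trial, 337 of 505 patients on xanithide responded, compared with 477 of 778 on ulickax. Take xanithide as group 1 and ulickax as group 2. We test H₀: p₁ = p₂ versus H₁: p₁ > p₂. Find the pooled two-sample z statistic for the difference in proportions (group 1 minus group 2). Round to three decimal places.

z = 1.970

p̂₁ = 337/505 ≈ 0.66733, p̂₂ = 477/778 ≈ 0.61311.
Pooled p̂ = (337+477)/(505+778) = 814/1283 = 0.63445.
SE = √(0.231923 × 0.00326555) = 0.02752.
z = (0.66733 − 0.61311)/0.02752 = 0.05422/0.02752 = 1.970.
p-value = P(Z > 1.970) ≈ 0.0244.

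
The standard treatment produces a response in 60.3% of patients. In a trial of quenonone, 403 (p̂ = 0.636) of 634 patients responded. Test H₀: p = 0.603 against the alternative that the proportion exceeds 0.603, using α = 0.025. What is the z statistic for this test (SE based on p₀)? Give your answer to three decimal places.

z = 1.680

p̂ = 403/634 ≈ 0.63565.
Under H₀, SE = √(0.603·0.397/634) = √(0.000377588) = 0.01943.
z = (0.63565 − 0.603)/0.01943 = 0.03265/0.01943 = 1.680.
p-value = P(Z > 1.680) ≈ 0.0465; since p > α = 0.025, fail to reject H₀.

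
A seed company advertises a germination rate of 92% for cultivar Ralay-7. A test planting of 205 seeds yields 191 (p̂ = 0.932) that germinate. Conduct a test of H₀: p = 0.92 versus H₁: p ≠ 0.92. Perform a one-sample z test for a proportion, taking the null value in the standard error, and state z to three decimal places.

z = 0.618

p̂ = 191/205 ≈ 0.93171.
SE = √(p₀(1−p₀)/n) = √(0.0736/205) = 0.01895.
z = (0.93171 − 0.92)/0.01895 = 0.01171/0.01895 = 0.618.
p-value = 2·P(Z > 0.618) ≈ 0.5367.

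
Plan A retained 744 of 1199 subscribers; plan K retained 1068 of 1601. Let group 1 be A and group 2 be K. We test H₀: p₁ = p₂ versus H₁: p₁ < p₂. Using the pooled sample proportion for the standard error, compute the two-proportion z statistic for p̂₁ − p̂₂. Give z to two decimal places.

p̂₁ = 744/1199 ≈ 0.6205, p̂₂ = 1068/1601 ≈ 0.6671.
Pooled p̂ = (744+1068)/(1199+1601) = 1812/2800 = 0.6471.
SE = √(0.228349 × 0.00145864) = 0.0183.
z = (0.6205 − 0.6671)/0.0183 = -0.0466/0.0183 = -2.55.
p-value = P(Z < -2.551) ≈ 0.0054.

z = -2.55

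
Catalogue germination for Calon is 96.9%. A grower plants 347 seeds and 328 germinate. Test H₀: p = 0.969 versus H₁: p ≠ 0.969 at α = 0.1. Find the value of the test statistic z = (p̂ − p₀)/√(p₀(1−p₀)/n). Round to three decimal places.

p̂ = 328/347 ≈ 0.945245.
Standard error under H₀: √(0.969×0.031/347) = 0.009304.
z = (0.945245 − 0.969)/0.009304 = -0.023755/0.009304 = -2.553.
p-value = 2·P(Z > 2.553) ≈ 0.0107. With α = 0.1, reject H₀.

z = -2.553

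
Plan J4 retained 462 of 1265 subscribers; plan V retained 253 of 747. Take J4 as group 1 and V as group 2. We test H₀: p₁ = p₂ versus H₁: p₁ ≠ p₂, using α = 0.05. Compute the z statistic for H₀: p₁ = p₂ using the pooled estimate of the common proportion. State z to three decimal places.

p̂₁ = 462/1265 ≈ 0.36522, p̂₂ = 253/747 ≈ 0.33869.
Pooled p̂ = (462+253)/(1265+747) = 715/2012 = 0.35537.
SE = √(0.229082 × 0.0021292) = 0.02209.
z = (0.36522 − 0.33869)/0.02209 = 0.02653/0.02209 = 1.201.
p-value = 2·P(Z > 1.201) ≈ 0.2297. With α = 0.05, fail to reject H₀.

z = 1.201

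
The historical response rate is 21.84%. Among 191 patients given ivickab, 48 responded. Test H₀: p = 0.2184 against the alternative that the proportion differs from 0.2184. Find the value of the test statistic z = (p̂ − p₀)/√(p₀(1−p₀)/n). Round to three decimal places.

p̂ = 48/191 ≈ 0.25131.
Under H₀, SE = √(0.2184·0.7816/191) = √(0.000893725) = 0.02990.
z = (0.25131 − 0.2184)/0.02990 = 0.03291/0.02990 = 1.101.

z = 1.101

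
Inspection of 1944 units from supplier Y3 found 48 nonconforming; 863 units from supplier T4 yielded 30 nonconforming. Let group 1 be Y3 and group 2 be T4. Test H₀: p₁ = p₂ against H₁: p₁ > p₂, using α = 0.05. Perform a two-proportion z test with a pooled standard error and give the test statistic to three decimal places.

z = -1.498

p̂₁ = 48/1944 = 0.024691, p̂₂ = 30/863 = 0.034762.
Pooled p̂ = (48+30)/(1944+863) = 78/2807 = 0.027788.
SE = √(p̂(1−p̂)(1/n₁+1/n₂)) = √(0.027788·0.972212·0.00167315) = √(4.52011e-05) = 0.006723.
z = (0.024691 − 0.034762)/0.006723 = -0.010071/0.006723 = -1.498.
p-value = P(Z > -1.498) ≈ 0.9329, so at α = 0.05 we fail to reject H₀.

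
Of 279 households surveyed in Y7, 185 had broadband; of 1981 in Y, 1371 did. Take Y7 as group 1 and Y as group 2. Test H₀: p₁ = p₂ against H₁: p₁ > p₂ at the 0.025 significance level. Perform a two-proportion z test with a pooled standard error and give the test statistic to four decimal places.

p̂₁ = 185/279 ≈ 0.663082, p̂₂ = 1371/1981 ≈ 0.692075.
Pooled p̂ = (185+1371)/(279+1981) = 1556/2260 = 0.688496.
SE = √(0.214469 × 0.00408902) = 0.029614.
z = (0.663082 − 0.692075)/0.029614 = -0.028993/0.029614 = -0.9790.
p-value = P(Z > -0.979) ≈ 0.8362; since p > α = 0.025, fail to reject H₀.

z = -0.9790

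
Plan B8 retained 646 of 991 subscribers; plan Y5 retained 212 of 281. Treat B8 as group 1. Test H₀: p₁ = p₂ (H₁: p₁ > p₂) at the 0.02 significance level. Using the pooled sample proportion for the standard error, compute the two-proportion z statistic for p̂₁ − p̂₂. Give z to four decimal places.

p̂₁ = 646/991 = 0.651867, p̂₂ = 212/281 = 0.754448.
Pooled p̂ = (646+212)/(991+281) = 858/1272 = 0.674528.
SE = √(0.21954 × 0.0045678) = 0.031667.
z = (0.651867 − 0.754448)/0.031667 = -0.102581/0.031667 = -3.2394.
p-value = P(Z > -3.239) ≈ 0.9994, so at α = 0.02 we fail to reject H₀.

z = -3.2394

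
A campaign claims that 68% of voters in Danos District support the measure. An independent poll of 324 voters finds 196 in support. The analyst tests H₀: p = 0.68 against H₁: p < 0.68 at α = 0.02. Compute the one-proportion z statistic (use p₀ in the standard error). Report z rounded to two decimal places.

p̂ = 196/324 = 0.6049.
SE = √(p₀(1−p₀)/n) = √(0.2176/324) = 0.0259.
z = (0.6049 − 0.68)/0.0259 = -0.0751/0.0259 = -2.90.
p-value = P(Z < -2.896) ≈ 0.0019. With α = 0.02, reject H₀.

z = -2.90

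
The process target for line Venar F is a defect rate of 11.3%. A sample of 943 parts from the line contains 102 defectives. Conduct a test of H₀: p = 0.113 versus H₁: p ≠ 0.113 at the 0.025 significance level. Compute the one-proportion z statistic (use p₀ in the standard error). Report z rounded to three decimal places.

z = -0.469

p̂ = 102/943 ≈ 0.108165.
Under H₀, SE = √(0.113·0.887/943) = √(0.00010629) = 0.010310.
z = (0.108165 − 0.113)/0.010310 = -0.004835/0.010310 = -0.469.
Two-sided p-value ≈ 2·Φ(−0.469) = 0.6391. With α = 0.025, fail to reject H₀.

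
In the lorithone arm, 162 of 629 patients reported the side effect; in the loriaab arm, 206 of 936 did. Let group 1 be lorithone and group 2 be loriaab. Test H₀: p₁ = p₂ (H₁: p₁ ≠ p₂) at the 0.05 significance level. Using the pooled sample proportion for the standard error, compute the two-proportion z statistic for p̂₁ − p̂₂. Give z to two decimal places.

p̂₁ = 162/629 ≈ 0.2576, p̂₂ = 206/936 ≈ 0.2201.
Pooled p̂ = (162+206)/(629+936) = 368/1565 = 0.2351.
SE = √(0.179851 × 0.0026582) = 0.0219.
z = (0.2576 − 0.2201)/0.0219 = 0.0375/0.0219 = 1.71.
Two-sided p-value ≈ 2·Φ(−1.714) = 0.0866; since p > α = 0.05, fail to reject H₀.

z = 1.71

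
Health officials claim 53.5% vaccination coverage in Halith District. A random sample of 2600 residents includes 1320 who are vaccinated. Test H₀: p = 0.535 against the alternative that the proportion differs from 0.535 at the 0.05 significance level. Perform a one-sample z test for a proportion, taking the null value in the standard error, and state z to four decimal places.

z = -2.7917

p̂ = 1320/2600 = 0.507692.
Under H₀, SE = √(0.535·0.465/2600) = √(9.56827e-05) = 0.009782.
z = (0.507692 − 0.535)/0.009782 = -0.027308/0.009782 = -2.7917.
Two-sided p-value ≈ 2·Φ(−2.792) = 0.0052, so at α = 0.05 we reject H₀.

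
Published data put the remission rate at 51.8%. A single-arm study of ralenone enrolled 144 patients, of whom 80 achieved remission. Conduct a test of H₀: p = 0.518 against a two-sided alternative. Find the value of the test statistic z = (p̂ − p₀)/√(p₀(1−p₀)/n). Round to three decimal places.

z = 0.902

p̂ = 80/144 ≈ 0.55556.
Under H₀, SE = √(0.518·0.482/144) = √(0.00173386) = 0.04164.
z = (0.55556 − 0.518)/0.04164 = 0.03756/0.04164 = 0.902.
p-value = 2·P(Z > 0.902) ≈ 0.3671.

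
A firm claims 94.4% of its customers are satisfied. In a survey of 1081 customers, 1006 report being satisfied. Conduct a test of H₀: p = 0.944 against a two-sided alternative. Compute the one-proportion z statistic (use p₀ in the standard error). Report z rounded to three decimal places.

z = -1.913

p̂ = 1006/1081 ≈ 0.930620.
SE = √(p₀(1−p₀)/n) = √(0.052864/1081) = 0.006993.
z = (0.930620 − 0.944)/0.006993 = -0.013380/0.006993 = -1.913.
Two-sided p-value ≈ 2·Φ(−1.913) = 0.0557.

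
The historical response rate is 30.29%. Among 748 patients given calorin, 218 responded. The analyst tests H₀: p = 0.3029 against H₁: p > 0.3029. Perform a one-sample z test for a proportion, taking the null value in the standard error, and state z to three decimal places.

z = -0.682

p̂ = 218/748 ≈ 0.29144.
Standard error under H₀: √(0.3029×0.6971/748) = 0.01680.
z = (0.29144 − 0.3029)/0.01680 = -0.01146/0.01680 = -0.682.
p-value = P(Z > -0.682) ≈ 0.7523.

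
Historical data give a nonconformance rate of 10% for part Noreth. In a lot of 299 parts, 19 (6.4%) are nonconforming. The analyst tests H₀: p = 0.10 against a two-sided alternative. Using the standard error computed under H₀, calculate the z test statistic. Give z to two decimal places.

z = -2.10

p̂ = 19/299 = 0.06355.
SE = √(p₀(1−p₀)/n) = √(0.09/299) = 0.01735.
z = (0.06355 − 0.1)/0.01735 = -0.03645/0.01735 = -2.10.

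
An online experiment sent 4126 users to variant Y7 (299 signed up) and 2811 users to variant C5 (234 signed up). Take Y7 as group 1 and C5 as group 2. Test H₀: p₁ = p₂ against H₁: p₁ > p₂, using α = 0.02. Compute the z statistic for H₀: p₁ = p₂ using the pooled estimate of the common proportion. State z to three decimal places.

z = -1.655

p̂₁ = 299/4126 = 0.072467, p̂₂ = 234/2811 = 0.083244.
Pooled p̂ = (299+234)/(4126+2811) = 533/6937 = 0.076834.
SE = √(p̂(1−p̂)(1/n₁+1/n₂)) = √(0.076834·0.923166·0.000598111) = √(4.24245e-05) = 0.006513.
z = (0.072467 − 0.083244)/0.006513 = -0.010777/0.006513 = -1.655.
p-value = P(Z > -1.655) ≈ 0.9510. With α = 0.02, fail to reject H₀.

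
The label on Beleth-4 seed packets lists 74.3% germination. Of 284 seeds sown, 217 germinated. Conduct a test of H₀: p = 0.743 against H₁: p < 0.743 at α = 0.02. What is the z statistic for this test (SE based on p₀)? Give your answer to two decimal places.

z = 0.81

p̂ = 217/284 = 0.7641.
Under H₀, SE = √(0.743·0.257/284) = √(0.000672363) = 0.0259.
z = (0.7641 − 0.743)/0.0259 = 0.0211/0.0259 = 0.81.
p-value = P(Z < 0.813) ≈ 0.7919. With α = 0.02, fail to reject H₀.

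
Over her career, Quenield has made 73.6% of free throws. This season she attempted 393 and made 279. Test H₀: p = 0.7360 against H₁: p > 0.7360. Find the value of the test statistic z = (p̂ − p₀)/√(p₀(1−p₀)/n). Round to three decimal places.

z = -1.173

p̂ = 279/393 ≈ 0.70992.
SE = √(p₀(1−p₀)/n) = √(0.1943/393) = 0.02224.
z = (0.70992 − 0.736)/0.02224 = -0.02608/0.02224 = -1.173.
p-value = P(Z > -1.173) ≈ 0.8796.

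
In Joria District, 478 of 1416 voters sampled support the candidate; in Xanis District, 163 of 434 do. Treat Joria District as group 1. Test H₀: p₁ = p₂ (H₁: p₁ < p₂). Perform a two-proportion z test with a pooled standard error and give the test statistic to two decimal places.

z = -1.46

p̂₁ = 478/1416 ≈ 0.3376, p̂₂ = 163/434 ≈ 0.3756.
Pooled p̂ = (478+163)/(1416+434) = 641/1850 = 0.3465.
SE = √(p̂(1−p̂)(1/n₁+1/n₂)) = √(0.3465·0.6535·0.00301036) = √(0.000681647) = 0.0261.
z = (0.3376 − 0.3756)/0.0261 = -0.0380/0.0261 = -1.46.
p-value = P(Z < -1.456) ≈ 0.0727.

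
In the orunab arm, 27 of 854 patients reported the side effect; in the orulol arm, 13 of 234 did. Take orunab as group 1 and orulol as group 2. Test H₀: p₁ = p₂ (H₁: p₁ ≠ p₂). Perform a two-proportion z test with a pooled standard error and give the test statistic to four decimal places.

z = -1.7241

p̂₁ = 27/854 = 0.0316159, p̂₂ = 13/234 = 0.0555556.
Pooled p̂ = (27+13)/(854+234) = 40/1088 = 0.0367647.
SE = √(p̂(1−p̂)(1/n₁+1/n₂)) = √(0.0367647·0.9632353·0.00544446) = √(0.000192805) = 0.0138854.
z = (0.0316159 − 0.0555556)/0.0138854 = -0.0239397/0.0138854 = -1.7241.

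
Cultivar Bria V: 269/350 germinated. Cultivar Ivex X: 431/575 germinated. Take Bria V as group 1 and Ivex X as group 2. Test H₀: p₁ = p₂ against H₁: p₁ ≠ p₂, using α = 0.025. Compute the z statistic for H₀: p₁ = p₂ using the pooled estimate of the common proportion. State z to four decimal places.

z = 0.6534

p̂₁ = 269/350 ≈ 0.768571, p̂₂ = 431/575 ≈ 0.749565.
Pooled p̂ = (269+431)/(350+575) = 700/925 = 0.756757.
SE = √(0.184076 × 0.00459627) = 0.029087.
z = (0.768571 − 0.749565)/0.029087 = 0.019006/0.029087 = 0.6534.
p-value = 2·P(Z > 0.653) ≈ 0.5135, so at α = 0.025 we fail to reject H₀.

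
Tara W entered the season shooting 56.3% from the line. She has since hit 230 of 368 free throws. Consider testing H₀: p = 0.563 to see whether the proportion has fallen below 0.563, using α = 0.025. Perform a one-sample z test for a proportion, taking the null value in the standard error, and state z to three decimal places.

p̂ = 230/368 = 0.62500.
SE = √(p₀(1−p₀)/n) = √(0.24603/368) = 0.02586.
z = (0.62500 − 0.563)/0.02586 = 0.06200/0.02586 = 2.398.
p-value = P(Z < 2.398) ≈ 0.9918, so at α = 0.025 we fail to reject H₀.

z = 2.398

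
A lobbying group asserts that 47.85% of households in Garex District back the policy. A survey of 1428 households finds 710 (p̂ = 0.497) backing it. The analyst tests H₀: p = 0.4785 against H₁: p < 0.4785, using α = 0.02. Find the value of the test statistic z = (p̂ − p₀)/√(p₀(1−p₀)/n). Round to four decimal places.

p̂ = 710/1428 ≈ 0.4971989.
Under H₀, SE = √(0.4785·0.5215/1428) = √(0.000174746) = 0.0132192.
z = (0.4971989 − 0.4785)/0.0132192 = 0.0186989/0.0132192 = 1.4145.
p-value = P(Z < 1.415) ≈ 0.9214. With α = 0.02, fail to reject H₀.

z = 1.4145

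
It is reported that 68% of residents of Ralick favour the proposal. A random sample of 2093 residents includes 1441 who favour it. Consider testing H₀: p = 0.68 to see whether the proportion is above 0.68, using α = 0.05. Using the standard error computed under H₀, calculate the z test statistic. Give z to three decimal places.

z = 0.832

p̂ = 1441/2093 ≈ 0.68849.
Under H₀, SE = √(0.68·0.32/2093) = √(0.000103966) = 0.01020.
z = (0.68849 − 0.68)/0.01020 = 0.00849/0.01020 = 0.832.
p-value = P(Z > 0.832) ≈ 0.2026; since p > α = 0.05, fail to reject H₀.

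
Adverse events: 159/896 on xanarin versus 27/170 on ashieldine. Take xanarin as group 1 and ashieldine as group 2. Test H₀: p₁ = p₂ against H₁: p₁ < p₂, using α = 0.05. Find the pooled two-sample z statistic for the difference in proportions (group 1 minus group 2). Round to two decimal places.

p̂₁ = 159/896 = 0.1775, p̂₂ = 27/170 = 0.1588.
Pooled p̂ = (159+27)/(896+170) = 186/1066 = 0.1745.
SE = √(0.144039 × 0.00699842) = 0.0317.
z = (0.1775 − 0.1588)/0.0317 = 0.0187/0.0317 = 0.59.
p-value = P(Z < 0.587) ≈ 0.7213, so at α = 0.05 we fail to reject H₀.

z = 0.59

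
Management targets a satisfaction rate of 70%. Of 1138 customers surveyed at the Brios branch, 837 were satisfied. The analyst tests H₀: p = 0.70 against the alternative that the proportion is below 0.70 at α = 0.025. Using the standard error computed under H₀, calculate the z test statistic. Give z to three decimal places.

z = 2.613

p̂ = 837/1138 = 0.735501.
Standard error under H₀: √(0.7×0.3/1138) = 0.013584.
z = (0.735501 − 0.7)/0.013584 = 0.035501/0.013584 = 2.613.
p-value = P(Z < 2.613) ≈ 0.9955, so at α = 0.025 we fail to reject H₀.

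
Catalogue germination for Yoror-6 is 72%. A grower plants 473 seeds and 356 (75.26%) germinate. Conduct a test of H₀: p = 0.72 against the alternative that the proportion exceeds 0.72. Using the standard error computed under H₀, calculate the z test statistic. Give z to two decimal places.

z = 1.58

p̂ = 356/473 ≈ 0.7526.
SE = √(p₀(1−p₀)/n) = √(0.2016/473) = 0.0206.
z = (0.7526 − 0.72)/0.0206 = 0.0326/0.0206 = 1.58.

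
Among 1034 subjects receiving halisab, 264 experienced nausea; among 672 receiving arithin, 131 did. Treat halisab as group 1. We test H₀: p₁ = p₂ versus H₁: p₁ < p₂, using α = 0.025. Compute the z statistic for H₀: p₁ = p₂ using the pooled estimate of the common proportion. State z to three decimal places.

p̂₁ = 264/1034 ≈ 0.25532, p̂₂ = 131/672 ≈ 0.19494.
Pooled p̂ = (264+131)/(1034+672) = 395/1706 = 0.23154.
SE = √(p̂(1−p̂)(1/n₁+1/n₂)) = √(0.23154·0.76846·0.00245521) = √(0.000436849) = 0.02090.
z = (0.25532 − 0.19494)/0.02090 = 0.06038/0.02090 = 2.889.
p-value = P(Z < 2.889) ≈ 0.9981; since p > α = 0.025, fail to reject H₀.

z = 2.889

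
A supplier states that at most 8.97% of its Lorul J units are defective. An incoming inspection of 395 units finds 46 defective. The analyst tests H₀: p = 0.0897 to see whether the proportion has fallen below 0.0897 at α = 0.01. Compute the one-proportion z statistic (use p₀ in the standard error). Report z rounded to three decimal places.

z = 1.861

p̂ = 46/395 = 0.11646.
Standard error under H₀: √(0.0897×0.9103/395) = 0.01438.
z = (0.11646 − 0.0897)/0.01438 = 0.02676/0.01438 = 1.861.
p-value = P(Z < 1.861) ≈ 0.9686. With α = 0.01, fail to reject H₀.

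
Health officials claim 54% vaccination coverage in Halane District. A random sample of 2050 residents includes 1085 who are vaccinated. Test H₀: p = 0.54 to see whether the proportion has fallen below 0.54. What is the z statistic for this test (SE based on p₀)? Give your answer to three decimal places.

p̂ = 1085/2050 ≈ 0.52927.
SE = √(p₀(1−p₀)/n) = √(0.2484/2050) = 0.01101.
z = (0.52927 − 0.54)/0.01101 = -0.01073/0.01101 = -0.975.
p-value = P(Z < -0.975) ≈ 0.1648.

z = -0.975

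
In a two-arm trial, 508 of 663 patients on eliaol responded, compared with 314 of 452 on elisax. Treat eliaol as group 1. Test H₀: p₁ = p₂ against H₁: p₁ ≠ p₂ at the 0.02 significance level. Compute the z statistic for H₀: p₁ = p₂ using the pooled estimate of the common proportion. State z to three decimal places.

z = 2.664

p̂₁ = 508/663 = 0.76621, p̂₂ = 314/452 = 0.69469.
Pooled p̂ = (508+314)/(663+452) = 822/1115 = 0.73722.
SE = √(0.193727 × 0.00372069) = 0.02685.
z = (0.76621 − 0.69469)/0.02685 = 0.07152/0.02685 = 2.664.
p-value = 2·P(Z > 2.664) ≈ 0.0077; since p < α = 0.02, reject H₀.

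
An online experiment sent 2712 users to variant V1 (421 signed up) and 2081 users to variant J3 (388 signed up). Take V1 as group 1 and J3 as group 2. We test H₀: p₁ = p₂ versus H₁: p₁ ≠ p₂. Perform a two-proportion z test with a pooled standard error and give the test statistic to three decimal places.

p̂₁ = 421/2712 ≈ 0.155236, p̂₂ = 388/2081 ≈ 0.186449.
Pooled p̂ = (421+388)/(2712+2081) = 809/4793 = 0.168788.
SE = √(0.140298 × 0.00084927) = 0.010916.
z = (0.155236 − 0.186449)/0.010916 = -0.031213/0.010916 = -2.859.
Two-sided p-value ≈ 2·Φ(−2.859) = 0.0042.

z = -2.859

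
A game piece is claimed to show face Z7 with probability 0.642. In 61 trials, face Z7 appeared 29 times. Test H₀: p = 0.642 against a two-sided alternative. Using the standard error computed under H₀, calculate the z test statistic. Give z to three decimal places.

z = -2.714

p̂ = 29/61 = 0.47541.
Under H₀, SE = √(0.642·0.358/61) = √(0.0037678) = 0.06138.
z = (0.47541 − 0.642)/0.06138 = -0.16659/0.06138 = -2.714.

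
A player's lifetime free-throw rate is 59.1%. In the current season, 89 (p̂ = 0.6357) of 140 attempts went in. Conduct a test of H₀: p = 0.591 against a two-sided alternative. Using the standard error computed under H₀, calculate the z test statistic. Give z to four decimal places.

p̂ = 89/140 ≈ 0.635714.
Standard error under H₀: √(0.591×0.409/140) = 0.041552.
z = (0.635714 − 0.591)/0.041552 = 0.044714/0.041552 = 1.0761.

z = 1.0761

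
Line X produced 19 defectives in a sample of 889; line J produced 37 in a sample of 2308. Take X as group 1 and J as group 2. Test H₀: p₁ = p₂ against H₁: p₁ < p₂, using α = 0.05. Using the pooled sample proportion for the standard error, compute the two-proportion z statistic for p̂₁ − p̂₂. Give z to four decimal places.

z = 1.0314

p̂₁ = 19/889 = 0.0213723, p̂₂ = 37/2308 = 0.0160312.
Pooled p̂ = (19+37)/(889+2308) = 56/3197 = 0.0175164.
SE = √(p̂(1−p̂)(1/n₁+1/n₂)) = √(0.0175164·0.9824836·0.00155813) = √(2.68149e-05) = 0.0051783.
z = (0.0213723 − 0.0160312)/0.0051783 = 0.0053411/0.0051783 = 1.0314.
p-value = P(Z < 1.031) ≈ 0.8488, so at α = 0.05 we fail to reject H₀.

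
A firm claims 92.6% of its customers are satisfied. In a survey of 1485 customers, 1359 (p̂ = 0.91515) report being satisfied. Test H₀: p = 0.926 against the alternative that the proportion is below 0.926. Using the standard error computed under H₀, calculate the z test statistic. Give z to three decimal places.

z = -1.597

p̂ = 1359/1485 ≈ 0.915152.
Under H₀, SE = √(0.926·0.074/1485) = √(4.61441e-05) = 0.006793.
z = (0.915152 − 0.926)/0.006793 = -0.010848/0.006793 = -1.597.
p-value = P(Z < -1.597) ≈ 0.0551.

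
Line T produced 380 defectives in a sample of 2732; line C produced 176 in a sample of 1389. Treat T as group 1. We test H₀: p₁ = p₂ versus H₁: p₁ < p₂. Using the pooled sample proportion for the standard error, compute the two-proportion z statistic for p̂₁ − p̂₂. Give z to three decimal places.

p̂₁ = 380/2732 ≈ 0.139092, p̂₂ = 176/1389 ≈ 0.126710.
Pooled p̂ = (380+176)/(2732+1389) = 556/4121 = 0.134919.
SE = √(0.116716 × 0.00108597) = 0.011258.
z = (0.139092 − 0.126710)/0.011258 = 0.012382/0.011258 = 1.100.
p-value = P(Z < 1.100) ≈ 0.8643.

z = 1.100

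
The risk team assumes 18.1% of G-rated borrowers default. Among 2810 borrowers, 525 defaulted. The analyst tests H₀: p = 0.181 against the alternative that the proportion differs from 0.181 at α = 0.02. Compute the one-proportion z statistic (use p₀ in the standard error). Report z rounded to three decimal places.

p̂ = 525/2810 ≈ 0.18683.
SE = √(p₀(1−p₀)/n) = √(0.14824/2810) = 0.00726.
z = (0.18683 − 0.181)/0.00726 = 0.00583/0.00726 = 0.803.
Two-sided p-value ≈ 2·Φ(−0.803) = 0.4219, so at α = 0.02 we fail to reject H₀.

z = 0.803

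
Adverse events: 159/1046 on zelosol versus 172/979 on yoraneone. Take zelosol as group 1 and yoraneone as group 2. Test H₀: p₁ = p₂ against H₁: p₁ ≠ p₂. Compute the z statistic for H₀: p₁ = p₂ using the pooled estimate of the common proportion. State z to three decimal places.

z = -1.440

p̂₁ = 159/1046 ≈ 0.15201, p̂₂ = 172/979 ≈ 0.17569.
Pooled p̂ = (159+172)/(1046+979) = 331/2025 = 0.16346.
SE = √(0.136739 × 0.00197747) = 0.01644.
z = (0.15201 − 0.17569)/0.01644 = -0.02368/0.01644 = -1.440.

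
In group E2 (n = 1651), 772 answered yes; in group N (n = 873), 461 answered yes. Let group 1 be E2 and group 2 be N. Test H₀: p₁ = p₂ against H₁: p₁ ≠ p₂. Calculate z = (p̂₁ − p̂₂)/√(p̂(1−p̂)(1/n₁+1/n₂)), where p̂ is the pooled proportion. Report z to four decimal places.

z = -2.8908

p̂₁ = 772/1651 = 0.467595, p̂₂ = 461/873 = 0.528064.
Pooled p̂ = (772+461)/(1651+873) = 1233/2524 = 0.488510.
SE = √(0.249868 × 0.00175117) = 0.020918.
z = (0.467595 − 0.528064)/0.020918 = -0.060469/0.020918 = -2.8908.
p-value = 2·P(Z > 2.891) ≈ 0.0038.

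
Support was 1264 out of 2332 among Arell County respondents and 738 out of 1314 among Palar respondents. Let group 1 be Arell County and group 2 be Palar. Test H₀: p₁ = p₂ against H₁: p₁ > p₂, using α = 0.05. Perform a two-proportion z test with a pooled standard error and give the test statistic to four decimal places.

p̂₁ = 1264/2332 = 0.542024, p̂₂ = 738/1314 = 0.561644.
Pooled p̂ = (1264+738)/(2332+1314) = 2002/3646 = 0.549095.
SE = √(p̂(1−p̂)(1/n₁+1/n₂)) = √(0.549095·0.450905·0.00118985) = √(0.000294595) = 0.017164.
z = (0.542024 − 0.561644)/0.017164 = -0.019620/0.017164 = -1.1431.
p-value = P(Z > -1.143) ≈ 0.8735; since p > α = 0.05, fail to reject H₀.

z = -1.1431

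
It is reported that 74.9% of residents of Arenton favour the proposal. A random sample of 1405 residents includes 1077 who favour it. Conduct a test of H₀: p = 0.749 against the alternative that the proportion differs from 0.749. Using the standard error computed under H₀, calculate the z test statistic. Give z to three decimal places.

z = 1.517

p̂ = 1077/1405 = 0.76655.
Standard error under H₀: √(0.749×0.251/1405) = 0.01157.
z = (0.76655 − 0.749)/0.01157 = 0.01755/0.01157 = 1.517.
p-value = 2·P(Z > 1.517) ≈ 0.1293.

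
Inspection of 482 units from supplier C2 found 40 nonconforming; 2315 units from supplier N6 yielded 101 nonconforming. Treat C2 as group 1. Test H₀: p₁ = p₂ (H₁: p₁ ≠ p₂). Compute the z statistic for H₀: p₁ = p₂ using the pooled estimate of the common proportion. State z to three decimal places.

z = 3.593

p̂₁ = 40/482 ≈ 0.082988, p̂₂ = 101/2315 ≈ 0.043629.
Pooled p̂ = (40+101)/(482+2315) = 141/2797 = 0.050411.
SE = √(0.0478699 × 0.00250665) = 0.010954.
z = (0.082988 − 0.043629)/0.010954 = 0.039359/0.010954 = 3.593.
p-value = 2·P(Z > 3.593) ≈ 0.0003.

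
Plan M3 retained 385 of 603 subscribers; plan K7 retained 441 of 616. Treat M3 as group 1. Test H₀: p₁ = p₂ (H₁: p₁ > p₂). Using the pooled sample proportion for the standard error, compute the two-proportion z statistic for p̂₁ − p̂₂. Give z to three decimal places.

p̂₁ = 385/603 = 0.63847, p̂₂ = 441/616 = 0.71591.
Pooled p̂ = (385+441)/(603+616) = 826/1219 = 0.67760.
SE = √(0.218457 × 0.00328175) = 0.02678.
z = (0.63847 − 0.71591)/0.02678 = -0.07744/0.02678 = -2.892.

z = -2.892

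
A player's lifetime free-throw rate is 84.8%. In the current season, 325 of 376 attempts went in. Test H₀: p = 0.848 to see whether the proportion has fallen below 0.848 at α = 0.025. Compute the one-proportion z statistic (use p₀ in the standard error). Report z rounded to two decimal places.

p̂ = 325/376 = 0.86436.
Standard error under H₀: √(0.848×0.152/376) = 0.01852.
z = (0.86436 − 0.848)/0.01852 = 0.01636/0.01852 = 0.88.
p-value = P(Z < 0.884) ≈ 0.8116; since p > α = 0.025, fail to reject H₀.

z = 0.88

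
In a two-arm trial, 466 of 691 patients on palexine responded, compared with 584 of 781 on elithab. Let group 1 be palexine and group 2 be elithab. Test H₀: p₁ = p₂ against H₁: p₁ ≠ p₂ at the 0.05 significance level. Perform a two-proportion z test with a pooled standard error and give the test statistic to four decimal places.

p̂₁ = 466/691 ≈ 0.674385, p̂₂ = 584/781 ≈ 0.747759.
Pooled p̂ = (466+584)/(691+781) = 1050/1472 = 0.713315.
SE = √(0.204497 × 0.00272759) = 0.023617.
z = (0.674385 − 0.747759)/0.023617 = -0.073374/0.023617 = -3.1068.
p-value = 2·P(Z > 3.107) ≈ 0.0019; since p < α = 0.05, reject H₀.

z = -3.1068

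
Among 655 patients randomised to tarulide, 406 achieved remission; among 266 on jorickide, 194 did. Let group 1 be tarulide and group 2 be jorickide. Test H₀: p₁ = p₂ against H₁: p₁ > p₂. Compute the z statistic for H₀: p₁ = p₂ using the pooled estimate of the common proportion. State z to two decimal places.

z = -3.16

p̂₁ = 406/655 ≈ 0.6198, p̂₂ = 194/266 ≈ 0.7293.
Pooled p̂ = (406+194)/(655+266) = 600/921 = 0.6515.
SE = √(0.227058 × 0.00528612) = 0.0346.
z = (0.6198 − 0.7293)/0.0346 = -0.1095/0.0346 = -3.16.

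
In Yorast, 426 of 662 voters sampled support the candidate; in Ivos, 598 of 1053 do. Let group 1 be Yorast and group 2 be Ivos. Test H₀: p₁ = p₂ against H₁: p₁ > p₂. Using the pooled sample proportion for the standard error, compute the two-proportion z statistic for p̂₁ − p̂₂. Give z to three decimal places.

p̂₁ = 426/662 = 0.643505, p̂₂ = 598/1053 = 0.567901.
Pooled p̂ = (426+598)/(662+1053) = 1024/1715 = 0.597085.
SE = √(0.240575 × 0.00246024) = 0.024328.
z = (0.643505 − 0.567901)/0.024328 = 0.075604/0.024328 = 3.108.

z = 3.108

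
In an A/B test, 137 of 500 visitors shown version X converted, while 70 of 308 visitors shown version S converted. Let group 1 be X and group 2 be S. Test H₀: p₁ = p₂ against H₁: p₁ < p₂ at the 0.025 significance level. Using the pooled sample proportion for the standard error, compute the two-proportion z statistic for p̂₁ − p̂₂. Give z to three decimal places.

p̂₁ = 137/500 ≈ 0.27400, p̂₂ = 70/308 ≈ 0.22727.
Pooled p̂ = (137+70)/(500+308) = 207/808 = 0.25619.
SE = √(p̂(1−p̂)(1/n₁+1/n₂)) = √(0.25619·0.74381·0.00524675) = √(0.000999799) = 0.03162.
z = (0.27400 − 0.22727)/0.03162 = 0.04673/0.03162 = 1.478.
p-value = P(Z < 1.478) ≈ 0.9303. With α = 0.025, fail to reject H₀.

z = 1.478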